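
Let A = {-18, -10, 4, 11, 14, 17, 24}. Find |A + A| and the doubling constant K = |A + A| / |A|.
K = |A + A| / |A| = 26/7

Enumerate A + A = {a + b : a, b ∈ A}. With |A| = 7, there are |A|^2 = 49 ordered sum pairs; collecting distinct values, A + A = {-36, -28, -20, -14, -7, -6, -4, -1, 1, 4, 6, 7, 8, 14, 15, 18, 21, 22, 25, 28, 31, 34, 35, 38, 41, 48}, so |A + A| = 26. Thus K = 26/7. For comparison, the minimum possible |A + A| over all 7-element sets is 2·7 − 1 = 13 (so min K = 13/7), attained only by arithmetic progressions.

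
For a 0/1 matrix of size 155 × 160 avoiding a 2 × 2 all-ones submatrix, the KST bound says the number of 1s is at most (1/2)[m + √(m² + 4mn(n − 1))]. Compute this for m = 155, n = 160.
z(155, 160; 2, 2) ≤ (1/2)[155 + √(155² + 4·155·160·159)] = (1/2)[155 + √15796825] = 2064.761

Kővári–Sós–Turán: let r_1, ..., r_155 be the row sums and z = Σ r_i the total number of 1s. Each pair of columns can share at most one row with both entries 1 (else a 2×2 all-ones block appears), so Σ_i C(r_i, 2) ≤ C(160, 2) = 12720. By convexity Σ_i C(r_i, 2) ≥ 155·C(z/155, 2) = z(z − 155)/(2·155), giving z² − 155z − 155·160·159 ≤ 0 and hence z ≤ (1/2)[155 + √(24025 + 4·3943200)] = (1/2)[155 + √15796825] ≈ (1/2)(155 + 3974.522) = 2064.761.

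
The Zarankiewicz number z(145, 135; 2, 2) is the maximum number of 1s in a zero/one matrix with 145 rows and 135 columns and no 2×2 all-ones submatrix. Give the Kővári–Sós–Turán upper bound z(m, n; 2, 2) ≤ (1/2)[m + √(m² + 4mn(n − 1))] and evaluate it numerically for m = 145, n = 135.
z(145, 135; 2, 2) ≤ (1/2)[145 + √(145² + 4·145·135·134)] = (1/2)[145 + √10513225] = 1693.7052

Kővári–Sós–Turán: let r_1, ..., r_145 be the row sums and z = Σ r_i the total number of 1s. Each pair of columns can share at most one row with both entries 1 (else a 2×2 all-ones block appears), so Σ_i C(r_i, 2) ≤ C(135, 2) = 9045. By convexity Σ_i C(r_i, 2) ≥ 145·C(z/145, 2) = z(z − 145)/(2·145), giving z² − 145z − 145·135·134 ≤ 0 and hence z ≤ (1/2)[145 + √(21025 + 4·2623050)] = (1/2)[145 + √10513225] ≈ (1/2)(145 + 3242.4104) = 1693.7052.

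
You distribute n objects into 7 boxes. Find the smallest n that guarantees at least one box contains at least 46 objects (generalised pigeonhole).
n = (46 − 1)·7 + 1 = 316

By the generalised pigeonhole principle, to guarantee some box contains ≥ r objects we need more than (r − 1) · k objects total. Threshold: n = (r − 1) · k + 1. With r = 46 and k = 7: n = 45 · 7 + 1 = 315 + 1 = 316. For n = 315 = 45 · 7, we can put exactly 45 objects in every box, avoiding 46 in any single one — so 316 is tight.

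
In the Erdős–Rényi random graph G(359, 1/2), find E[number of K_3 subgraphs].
E[# K_3] = C(359, 3) · (1/2)^C(3, 2) = 7647059 / 2^3 = 955882.375

For each 3-subset S of vertices (there are C(359, 3) = 7647059 such S), let X_S = 1 if S induces a K_3 (all C(3, 2) = 3 edges present). Then P(X_S = 1) = (1/2)^3 = 1/8. By linearity of expectation, E[# K_3] = C(359, 3) · (1/2)^3 = 7647059 / 8 = 955882.375.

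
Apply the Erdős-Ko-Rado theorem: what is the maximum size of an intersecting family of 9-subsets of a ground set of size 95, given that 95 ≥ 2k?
max |F| = C(94, 8) = 111315063717

Erdős-Ko-Rado (1961): when n ≥ 2k, max |F| = C(n−1, k−1). The bound is attained by the star {A : i ∈ A} for any fixed i ∈ [n]. Here C(95−1, 9−1) = C(94, 8) = 111315063717.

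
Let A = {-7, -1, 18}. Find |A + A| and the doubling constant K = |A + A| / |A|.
K = |A + A| / |A| = 6/3 = 2

Enumerate A + A = {a + b : a, b ∈ A}. With |A| = 3, there are |A|^2 = 9 ordered sum pairs; collecting distinct values, A + A = {-14, -8, -2, 11, 17, 36}, so |A + A| = 6. Thus K = 6/3 = 2. For comparison, the minimum possible |A + A| over all 3-element sets is 2·3 − 1 = 5 (so min K = 5/3), attained only by arithmetic progressions.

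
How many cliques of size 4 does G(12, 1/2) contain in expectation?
E[# K_4] = C(12, 4) · (1/2)^C(4, 2) = 495 / 2^6 = 7.734375

For each 4-subset S of vertices (there are C(12, 4) = 495 such S), let X_S = 1 if S induces a K_4 (all C(4, 2) = 6 edges present). Then P(X_S = 1) = (1/2)^6 = 1/64. By linearity of expectation, E[# K_4] = C(12, 4) · (1/2)^6 = 495 / 64 = 7.734375.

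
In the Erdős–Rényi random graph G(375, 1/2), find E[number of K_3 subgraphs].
E[# K_3] = C(375, 3) · (1/2)^C(3, 2) = 8718875 / 2^3 = 1089859.375

For each 3-subset S of vertices (there are C(375, 3) = 8718875 such S), let X_S = 1 if S induces a K_3 (all C(3, 2) = 3 edges present). Then P(X_S = 1) = (1/2)^3 = 1/8. By linearity of expectation, E[# K_3] = C(375, 3) · (1/2)^3 = 8718875 / 8 = 1089859.375.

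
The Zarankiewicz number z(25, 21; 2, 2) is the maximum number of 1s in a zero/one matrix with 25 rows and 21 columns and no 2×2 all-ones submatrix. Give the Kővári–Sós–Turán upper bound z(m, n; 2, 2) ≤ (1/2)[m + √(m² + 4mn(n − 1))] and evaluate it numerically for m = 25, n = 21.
z(25, 21; 2, 2) ≤ (1/2)[25 + √(25² + 4·25·21·20)] = (1/2)[25 + √42625] = 115.7291

Kővári–Sós–Turán: let r_1, ..., r_25 be the row sums and z = Σ r_i the total number of 1s. Each pair of columns can share at most one row with both entries 1 (else a 2×2 all-ones block appears), so Σ_i C(r_i, 2) ≤ C(21, 2) = 210. By convexity Σ_i C(r_i, 2) ≥ 25·C(z/25, 2) = z(z − 25)/(2·25), giving z² − 25z − 25·21·20 ≤ 0 and hence z ≤ (1/2)[25 + √(625 + 4·10500)] = (1/2)[25 + √42625] ≈ (1/2)(25 + 206.4582) = 115.7291.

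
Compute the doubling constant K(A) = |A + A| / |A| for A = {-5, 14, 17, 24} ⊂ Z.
K = |A + A| / |A| = 10/4 = 5/2

Enumerate A + A = {a + b : a, b ∈ A}. With |A| = 4, there are |A|^2 = 16 ordered sum pairs; collecting distinct values, A + A = {-10, 9, 12, 19, 28, 31, 34, 38, 41, 48}, so |A + A| = 10. Thus K = 10/4 = 5/2. For comparison, the minimum possible |A + A| over all 4-element sets is 2·4 − 1 = 7 (so min K = 7/4), attained only by arithmetic progressions.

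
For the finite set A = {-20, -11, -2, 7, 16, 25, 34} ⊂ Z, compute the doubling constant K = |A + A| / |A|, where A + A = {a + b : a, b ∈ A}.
K = |A + A| / |A| = 13/7

Enumerate A + A = {a + b : a, b ∈ A}. With |A| = 7, there are |A|^2 = 49 ordered sum pairs; collecting distinct values, A + A = {-40, -31, -22, -13, -4, 5, 14, 23, 32, 41, 50, 59, 68}, so |A + A| = 13. Thus K = 13/7. Here |A + A| = 2|A| − 1 = 13, the minimum possible — so K = 13/7 is minimal, which holds iff A is an arithmetic progression.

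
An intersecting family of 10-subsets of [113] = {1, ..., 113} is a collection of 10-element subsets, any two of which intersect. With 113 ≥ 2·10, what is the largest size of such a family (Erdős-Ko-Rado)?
max |F| = C(112, 9) = 5494563394320

The Erdős-Ko-Rado theorem states: for n ≥ 2k, an intersecting family of k-subsets of an n-element set has size at most C(n − 1, k − 1), with equality for 'star' families {A ⊆ [n] : |A| = k, i ∈ A} (fix an element i). For n = 113, k = 10: C(112, 9) = 5494563394320.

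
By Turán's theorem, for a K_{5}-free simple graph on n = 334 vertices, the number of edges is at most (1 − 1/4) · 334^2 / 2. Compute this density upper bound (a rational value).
Turán density bound = (3/4) · 334^2/2 = 83667/2 ≈ 41833.5

Turán's theorem: ex(n, K_{r+1}) is achieved by the complete r-partite Turán graph T(n, r) with parts as balanced as possible, and is at most (1 − 1/r) · n^2/2. For r = 4, n = 334: the density bound is (3/4) · 111556/2 = 83667/2 ≈ 41833.5. The integer-valued extremum is e(T(334, 4)) = 41833, which is strictly less than the density bound 83667/2 since 4 ∤ 334 (the parts of T(334, 4) cannot all be equal).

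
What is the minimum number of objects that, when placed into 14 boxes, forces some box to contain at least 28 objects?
n = (28 − 1)·14 + 1 = 379

By the generalised pigeonhole principle, to guarantee some box contains ≥ r objects we need more than (r − 1) · k objects total. Threshold: n = (r − 1) · k + 1. With r = 28 and k = 14: n = 27 · 14 + 1 = 378 + 1 = 379. For n = 378 = 27 · 14, we can put exactly 27 objects in every box, avoiding 28 in any single one — so 379 is tight.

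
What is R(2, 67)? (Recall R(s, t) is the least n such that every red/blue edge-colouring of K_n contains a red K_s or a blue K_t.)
R(2, 67) = 67

R(2, k) = k for all k ≥ 2: in a 2-colouring of K_k, either some edge is red (a red K_2) or all edges are blue (a blue K_k). And K_{66} coloured all-blue has no blue K_67, so R(2, 67) > 66. Hence R(2, 67) = 67.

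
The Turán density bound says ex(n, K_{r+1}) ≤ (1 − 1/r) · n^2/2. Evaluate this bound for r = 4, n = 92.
Turán density bound = (3/4) · 92^2/2 = 3174

Turán's theorem: ex(n, K_{r+1}) is achieved by the complete r-partite Turán graph T(n, r) with parts as balanced as possible, and is at most (1 − 1/r) · n^2/2. For r = 4, n = 92: the density bound is (3/4) · 8464/2 = 3174. Since 4 ∣ 92, the Turán graph T(92, 4) has parts of equal size 23, and its edge count e(T(92, 4)) = 3174 attains the density bound exactly.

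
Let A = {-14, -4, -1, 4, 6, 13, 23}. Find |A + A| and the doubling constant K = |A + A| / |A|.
K = |A + A| / |A| = 24/7

Enumerate A + A = {a + b : a, b ∈ A}. With |A| = 7, there are |A|^2 = 49 ordered sum pairs; collecting distinct values, A + A = {-28, -18, -15, -10, -8, -5, -2, -1, 0, 2, 3, 5, 8, 9, 10, 12, 17, 19, 22, 26, 27, 29, 36, 46}, so |A + A| = 24. Thus K = 24/7. For comparison, the minimum possible |A + A| over all 7-element sets is 2·7 − 1 = 13 (so min K = 13/7), attained only by arithmetic progressions.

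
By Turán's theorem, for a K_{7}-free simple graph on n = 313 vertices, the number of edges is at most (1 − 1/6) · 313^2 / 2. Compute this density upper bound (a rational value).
Turán density bound = (5/6) · 313^2/2 = 489845/12 ≈ 40820.4167

Turán's theorem: ex(n, K_{r+1}) is achieved by the complete r-partite Turán graph T(n, r) with parts as balanced as possible, and is at most (1 − 1/r) · n^2/2. For r = 6, n = 313: the density bound is (5/6) · 97969/2 = 489845/12 ≈ 40820.4167. The integer-valued extremum is e(T(313, 6)) = 40820, which is strictly less than the density bound 489845/12 since 6 ∤ 313 (the parts of T(313, 6) cannot all be equal).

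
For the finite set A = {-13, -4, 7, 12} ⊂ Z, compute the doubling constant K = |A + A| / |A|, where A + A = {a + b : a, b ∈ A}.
K = |A + A| / |A| = 10/4 = 5/2

Enumerate A + A = {a + b : a, b ∈ A}. With |A| = 4, there are |A|^2 = 16 ordered sum pairs; collecting distinct values, A + A = {-26, -17, -8, -6, -1, 3, 8, 14, 19, 24}, so |A + A| = 10. Thus K = 10/4 = 5/2. For comparison, the minimum possible |A + A| over all 4-element sets is 2·4 − 1 = 7 (so min K = 7/4), attained only by arithmetic progressions.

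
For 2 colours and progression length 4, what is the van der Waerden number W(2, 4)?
W(2, 4) = 35

W(2, 4) = 35. The lower bound W(2, 4) > 34 comes from an explicit good 2-colouring of [1, 34]; the upper bound W(2, 4) ≤ 35 was verified by exhaustive search over 2-colourings of [1, 35].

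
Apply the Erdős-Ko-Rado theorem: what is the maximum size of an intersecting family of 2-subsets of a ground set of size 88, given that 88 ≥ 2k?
max |F| = C(87, 1) = 87

Erdős-Ko-Rado (1961): when n ≥ 2k, max |F| = C(n−1, k−1). The bound is attained by the star {A : i ∈ A} for any fixed i ∈ [n]. Here C(88−1, 2−1) = C(87, 1) = 87.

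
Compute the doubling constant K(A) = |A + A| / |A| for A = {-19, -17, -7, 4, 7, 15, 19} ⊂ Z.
K = |A + A| / |A| = 26/7

Enumerate A + A = {a + b : a, b ∈ A}. With |A| = 7, there are |A|^2 = 49 ordered sum pairs; collecting distinct values, A + A = {-38, -36, -34, -26, -24, -15, -14, -13, -12, -10, -4, -3, -2, 0, 2, 8, 11, 12, 14, 19, 22, 23, 26, 30, 34, 38}, so |A + A| = 26. Thus K = 26/7. For comparison, the minimum possible |A + A| over all 7-element sets is 2·7 − 1 = 13 (so min K = 13/7), attained only by arithmetic progressions.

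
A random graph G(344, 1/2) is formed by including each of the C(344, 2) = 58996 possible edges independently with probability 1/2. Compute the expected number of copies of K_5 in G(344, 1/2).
E[# K_5] = C(344, 5) · (1/2)^C(5, 2) = 38987978568 / 2^10 = 4873497321/128 = 38074197.8203125

For each 5-subset S of vertices (there are C(344, 5) = 38987978568 such S), let X_S = 1 if S induces a K_5 (all C(5, 2) = 10 edges present). Then P(X_S = 1) = (1/2)^10 = 1/1024. By linearity of expectation, E[# K_5] = C(344, 5) · (1/2)^10 = 38987978568 / 1024 = 4873497321/128 = 38074197.8203125.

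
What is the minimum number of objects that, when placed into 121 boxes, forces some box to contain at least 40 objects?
n = (40 − 1)·121 + 1 = 4720

By the generalised pigeonhole principle, to guarantee some box contains ≥ r objects we need more than (r − 1) · k objects total. Threshold: n = (r − 1) · k + 1. With r = 40 and k = 121: n = 39 · 121 + 1 = 4719 + 1 = 4720. For n = 4719 = 39 · 121, we can put exactly 39 objects in every box, avoiding 40 in any single one — so 4720 is tight.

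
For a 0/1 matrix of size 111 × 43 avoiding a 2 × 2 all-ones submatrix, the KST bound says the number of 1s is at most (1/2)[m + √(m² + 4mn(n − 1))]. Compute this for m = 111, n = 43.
z(111, 43; 2, 2) ≤ (1/2)[111 + √(111² + 4·111·43·42)] = (1/2)[111 + √814185] = 506.661

Kővári–Sós–Turán: let r_1, ..., r_111 be the row sums and z = Σ r_i the total number of 1s. Each pair of columns can share at most one row with both entries 1 (else a 2×2 all-ones block appears), so Σ_i C(r_i, 2) ≤ C(43, 2) = 903. By convexity Σ_i C(r_i, 2) ≥ 111·C(z/111, 2) = z(z − 111)/(2·111), giving z² − 111z − 111·43·42 ≤ 0 and hence z ≤ (1/2)[111 + √(12321 + 4·200466)] = (1/2)[111 + √814185] ≈ (1/2)(111 + 902.322) = 506.661.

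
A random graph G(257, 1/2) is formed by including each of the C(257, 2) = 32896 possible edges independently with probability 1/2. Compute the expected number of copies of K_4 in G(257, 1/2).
E[# K_4] = C(257, 4) · (1/2)^C(4, 2) = 177556160 / 2^6 = 2774315

For each 4-subset S of vertices (there are C(257, 4) = 177556160 such S), let X_S = 1 if S induces a K_4 (all C(4, 2) = 6 edges present). Then P(X_S = 1) = (1/2)^6 = 1/64. By linearity of expectation, E[# K_4] = C(257, 4) · (1/2)^6 = 177556160 / 64 = 2774315.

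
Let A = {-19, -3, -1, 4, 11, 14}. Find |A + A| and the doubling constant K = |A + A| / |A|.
K = |A + A| / |A| = 20/6 = 10/3

Enumerate A + A = {a + b : a, b ∈ A}. With |A| = 6, there are |A|^2 = 36 ordered sum pairs; collecting distinct values, A + A = {-38, -22, -20, -15, -8, -6, -5, -4, -2, 1, 3, 8, 10, 11, 13, 15, 18, 22, 25, 28}, so |A + A| = 20. Thus K = 20/6 = 10/3. For comparison, the minimum possible |A + A| over all 6-element sets is 2·6 − 1 = 11 (so min K = 11/6), attained only by arithmetic progressions.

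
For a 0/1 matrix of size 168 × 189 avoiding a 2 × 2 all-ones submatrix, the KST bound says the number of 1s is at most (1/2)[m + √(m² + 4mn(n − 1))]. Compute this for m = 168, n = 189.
z(168, 189; 2, 2) ≤ (1/2)[168 + √(168² + 4·168·189·188)] = (1/2)[168 + √23905728] = 2528.6742

Kővári–Sós–Turán: let r_1, ..., r_168 be the row sums and z = Σ r_i the total number of 1s. Each pair of columns can share at most one row with both entries 1 (else a 2×2 all-ones block appears), so Σ_i C(r_i, 2) ≤ C(189, 2) = 17766. By convexity Σ_i C(r_i, 2) ≥ 168·C(z/168, 2) = z(z − 168)/(2·168), giving z² − 168z − 168·189·188 ≤ 0 and hence z ≤ (1/2)[168 + √(28224 + 4·5969376)] = (1/2)[168 + √23905728] ≈ (1/2)(168 + 4889.3484) = 2528.6742.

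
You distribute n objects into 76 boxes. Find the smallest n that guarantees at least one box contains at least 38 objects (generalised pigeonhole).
n = (38 − 1)·76 + 1 = 2813

By the generalised pigeonhole principle, to guarantee some box contains ≥ r objects we need more than (r − 1) · k objects total. Threshold: n = (r − 1) · k + 1. With r = 38 and k = 76: n = 37 · 76 + 1 = 2812 + 1 = 2813. For n = 2812 = 37 · 76, we can put exactly 37 objects in every box, avoiding 38 in any single one — so 2813 is tight.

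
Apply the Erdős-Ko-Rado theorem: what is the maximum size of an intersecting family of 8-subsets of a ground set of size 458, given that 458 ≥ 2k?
max |F| = C(457, 7) = 788734675816516

The Erdős-Ko-Rado theorem states: for n ≥ 2k, an intersecting family of k-subsets of an n-element set has size at most C(n − 1, k − 1), with equality for 'star' families {A ⊆ [n] : |A| = k, i ∈ A} (fix an element i). For n = 458, k = 8: C(457, 7) = 788734675816516.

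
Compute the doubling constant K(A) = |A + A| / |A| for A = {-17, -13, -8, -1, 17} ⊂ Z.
K = |A + A| / |A| = 15/5 = 3

Enumerate A + A = {a + b : a, b ∈ A}. With |A| = 5, there are |A|^2 = 25 ordered sum pairs; collecting distinct values, A + A = {-34, -30, -26, -25, -21, -18, -16, -14, -9, -2, 0, 4, 9, 16, 34}, so |A + A| = 15. Thus K = 15/5 = 3. For comparison, the minimum possible |A + A| over all 5-element sets is 2·5 − 1 = 9 (so min K = 9/5), attained only by arithmetic progressions.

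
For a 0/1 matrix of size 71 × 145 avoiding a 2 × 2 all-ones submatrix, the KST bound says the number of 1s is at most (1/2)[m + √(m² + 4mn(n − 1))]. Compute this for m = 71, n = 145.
z(71, 145; 2, 2) ≤ (1/2)[71 + √(71² + 4·71·145·144)] = (1/2)[71 + √5934961] = 1253.5888

Kővári–Sós–Turán: let r_1, ..., r_71 be the row sums and z = Σ r_i the total number of 1s. Each pair of columns can share at most one row with both entries 1 (else a 2×2 all-ones block appears), so Σ_i C(r_i, 2) ≤ C(145, 2) = 10440. By convexity Σ_i C(r_i, 2) ≥ 71·C(z/71, 2) = z(z − 71)/(2·71), giving z² − 71z − 71·145·144 ≤ 0 and hence z ≤ (1/2)[71 + √(5041 + 4·1482480)] = (1/2)[71 + √5934961] ≈ (1/2)(71 + 2436.1775) = 1253.5888.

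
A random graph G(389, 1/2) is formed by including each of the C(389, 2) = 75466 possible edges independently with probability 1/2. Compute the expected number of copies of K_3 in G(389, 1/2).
E[# K_3] = C(389, 3) · (1/2)^C(3, 2) = 9735114 / 2^3 = 4867557/4 = 1216889.25

For each 3-subset S of vertices (there are C(389, 3) = 9735114 such S), let X_S = 1 if S induces a K_3 (all C(3, 2) = 3 edges present). Then P(X_S = 1) = (1/2)^3 = 1/8. By linearity of expectation, E[# K_3] = C(389, 3) · (1/2)^3 = 9735114 / 8 = 4867557/4 = 1216889.25.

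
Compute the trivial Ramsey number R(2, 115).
R(2, 115) = 115

R(2, k) = k for all k ≥ 2: in a 2-colouring of K_k, either some edge is red (a red K_2) or all edges are blue (a blue K_k). And K_{114} coloured all-blue has no blue K_115, so R(2, 115) > 114. Hence R(2, 115) = 115.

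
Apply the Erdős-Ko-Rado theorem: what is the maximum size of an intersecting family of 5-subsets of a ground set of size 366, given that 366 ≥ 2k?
max |F| = C(365, 4) = 727441715

Erdős-Ko-Rado (1961): when n ≥ 2k, max |F| = C(n−1, k−1). The bound is attained by the star {A : i ∈ A} for any fixed i ∈ [n]. Here C(366−1, 5−1) = C(365, 4) = 727441715.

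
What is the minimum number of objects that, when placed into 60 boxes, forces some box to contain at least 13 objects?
n = (13 − 1)·60 + 1 = 721

By the generalised pigeonhole principle, to guarantee some box contains ≥ r objects we need more than (r − 1) · k objects total. Threshold: n = (r − 1) · k + 1. With r = 13 and k = 60: n = 12 · 60 + 1 = 720 + 1 = 721. For n = 720 = 12 · 60, we can put exactly 12 objects in every box, avoiding 13 in any single one — so 721 is tight.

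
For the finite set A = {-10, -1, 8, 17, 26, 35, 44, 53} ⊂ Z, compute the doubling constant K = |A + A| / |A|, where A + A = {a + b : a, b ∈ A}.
K = |A + A| / |A| = 15/8

Enumerate A + A = {a + b : a, b ∈ A}. With |A| = 8, there are |A|^2 = 64 ordered sum pairs; collecting distinct values, A + A = {-20, -11, -2, 7, 16, 25, 34, 43, 52, 61, 70, 79, 88, 97, 106}, so |A + A| = 15. Thus K = 15/8. Here |A + A| = 2|A| − 1 = 15, the minimum possible — so K = 15/8 is minimal, which holds iff A is an arithmetic progression.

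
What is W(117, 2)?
W(117, 2) = 117 + 1 = 118

A 2-term AP is any pair of integers, so a monochromatic 2-AP exists iff some colour is used at least twice. With 117 colours, the colouring i ↦ i on {1, ..., 117} uses each colour once, avoiding any monochromatic pair, so W(117, 2) > 117. For {1, ..., 118}, pigeonhole forces two integers of the same colour, which form a monochromatic 2-AP. Hence W(117, 2) = 118.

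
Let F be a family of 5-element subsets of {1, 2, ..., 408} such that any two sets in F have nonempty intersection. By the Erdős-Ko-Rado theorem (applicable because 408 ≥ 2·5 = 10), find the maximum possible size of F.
max |F| = C(407, 4) = 1126537335

Erdős-Ko-Rado (1961): when n ≥ 2k, max |F| = C(n−1, k−1). The bound is attained by the star {A : i ∈ A} for any fixed i ∈ [n]. Here C(408−1, 5−1) = C(407, 4) = 1126537335.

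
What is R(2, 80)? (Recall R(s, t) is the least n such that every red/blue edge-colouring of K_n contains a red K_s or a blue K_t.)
R(2, 80) = 80

R(2, k) = k for all k ≥ 2: in a 2-colouring of K_k, either some edge is red (a red K_2) or all edges are blue (a blue K_k). And K_{79} coloured all-blue has no blue K_80, so R(2, 80) > 79. Hence R(2, 80) = 80.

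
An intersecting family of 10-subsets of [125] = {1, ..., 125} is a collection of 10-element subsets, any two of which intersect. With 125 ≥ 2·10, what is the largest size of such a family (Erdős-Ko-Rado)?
max |F| = C(124, 9) = 14189367287524

The Erdős-Ko-Rado theorem states: for n ≥ 2k, an intersecting family of k-subsets of an n-element set has size at most C(n − 1, k − 1), with equality for 'star' families {A ⊆ [n] : |A| = k, i ∈ A} (fix an element i). For n = 125, k = 10: C(124, 9) = 14189367287524.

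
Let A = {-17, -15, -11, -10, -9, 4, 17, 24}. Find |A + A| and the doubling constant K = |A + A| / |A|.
K = |A + A| / |A| = 32/8 = 4

Enumerate A + A = {a + b : a, b ∈ A}. With |A| = 8, there are |A|^2 = 64 ordered sum pairs; collecting distinct values, A + A = {-34, -32, -30, -28, -27, -26, -25, -24, -22, -21, -20, -19, -18, -13, -11, -7, -6, -5, 0, 2, 6, 7, 8, 9, 13, 14, 15, 21, 28, 34, 41, 48}, so |A + A| = 32. Thus K = 32/8 = 4. For comparison, the minimum possible |A + A| over all 8-element sets is 2·8 − 1 = 15 (so min K = 15/8), attained only by arithmetic progressions.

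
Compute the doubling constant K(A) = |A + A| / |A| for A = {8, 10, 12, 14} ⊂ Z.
K = |A + A| / |A| = 7/4

Enumerate A + A = {a + b : a, b ∈ A}. With |A| = 4, there are |A|^2 = 16 ordered sum pairs; collecting distinct values, A + A = {16, 18, 20, 22, 24, 26, 28}, so |A + A| = 7. Thus K = 7/4. Here |A + A| = 2|A| − 1 = 7, the minimum possible — so K = 7/4 is minimal, which holds iff A is an arithmetic progression.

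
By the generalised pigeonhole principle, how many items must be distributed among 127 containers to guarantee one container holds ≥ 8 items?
n = (8 − 1)·127 + 1 = 890

By the generalised pigeonhole principle, to guarantee some box contains ≥ r objects we need more than (r − 1) · k objects total. Threshold: n = (r − 1) · k + 1. With r = 8 and k = 127: n = 7 · 127 + 1 = 889 + 1 = 890. For n = 889 = 7 · 127, we can put exactly 7 objects in every box, avoiding 8 in any single one — so 890 is tight.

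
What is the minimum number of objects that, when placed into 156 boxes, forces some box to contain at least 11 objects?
n = (11 − 1)·156 + 1 = 1561

By the generalised pigeonhole principle, to guarantee some box contains ≥ r objects we need more than (r − 1) · k objects total. Threshold: n = (r − 1) · k + 1. With r = 11 and k = 156: n = 10 · 156 + 1 = 1560 + 1 = 1561. For n = 1560 = 10 · 156, we can put exactly 10 objects in every box, avoiding 11 in any single one — so 1561 is tight.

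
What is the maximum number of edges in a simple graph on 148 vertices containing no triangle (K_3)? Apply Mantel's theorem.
ex(148, K_3) = ⌊148^2/4⌋ = 5476

Mantel (1907): a triangle-free graph on n vertices has at most ⌊n^2/4⌋ edges, with equality for the complete bipartite graph K_{⌊n/2⌋, ⌈n/2⌉}. For n = 148: ⌊148^2/4⌋ = ⌊21904/4⌋ = 5476. The extremal graph is K_{74, 74}, which has 74·74 = 5476 edges.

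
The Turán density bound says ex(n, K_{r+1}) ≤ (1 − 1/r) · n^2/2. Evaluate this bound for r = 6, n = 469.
Turán density bound = (5/6) · 469^2/2 = 1099805/12 ≈ 91650.4167

Turán's theorem: ex(n, K_{r+1}) is achieved by the complete r-partite Turán graph T(n, r) with parts as balanced as possible, and is at most (1 − 1/r) · n^2/2. For r = 6, n = 469: the density bound is (5/6) · 219961/2 = 1099805/12 ≈ 91650.4167. The integer-valued extremum is e(T(469, 6)) = 91650, which is strictly less than the density bound 1099805/12 since 6 ∤ 469 (the parts of T(469, 6) cannot all be equal).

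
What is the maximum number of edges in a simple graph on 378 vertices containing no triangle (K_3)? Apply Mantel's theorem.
ex(378, K_3) = ⌊378^2/4⌋ = 35721

Mantel (1907): a triangle-free graph on n vertices has at most ⌊n^2/4⌋ edges, with equality for the complete bipartite graph K_{⌊n/2⌋, ⌈n/2⌉}. For n = 378: ⌊378^2/4⌋ = ⌊142884/4⌋ = 35721. The extremal graph is K_{189, 189}, which has 189·189 = 35721 edges.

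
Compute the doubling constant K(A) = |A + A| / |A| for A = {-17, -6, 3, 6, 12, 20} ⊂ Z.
K = |A + A| / |A| = 20/6 = 10/3

Enumerate A + A = {a + b : a, b ∈ A}. With |A| = 6, there are |A|^2 = 36 ordered sum pairs; collecting distinct values, A + A = {-34, -23, -14, -12, -11, -5, -3, 0, 3, 6, 9, 12, 14, 15, 18, 23, 24, 26, 32, 40}, so |A + A| = 20. Thus K = 20/6 = 10/3. For comparison, the minimum possible |A + A| over all 6-element sets is 2·6 − 1 = 11 (so min K = 11/6), attained only by arithmetic progressions.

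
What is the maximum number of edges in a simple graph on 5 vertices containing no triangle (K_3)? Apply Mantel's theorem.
ex(5, K_3) = ⌊5^2/4⌋ = 6

Mantel (1907): a triangle-free graph on n vertices has at most ⌊n^2/4⌋ edges, with equality for the complete bipartite graph K_{⌊n/2⌋, ⌈n/2⌉}. For n = 5: ⌊5^2/4⌋ = ⌊25/4⌋ = 6. The extremal graph is K_{2, 3}, which has 2·3 = 6 edges.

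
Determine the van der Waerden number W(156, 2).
W(156, 2) = 156 + 1 = 157

A 2-term AP is any pair of integers, so a monochromatic 2-AP exists iff some colour is used at least twice. With 156 colours, the colouring i ↦ i on {1, ..., 156} uses each colour once, avoiding any monochromatic pair, so W(156, 2) > 156. For {1, ..., 157}, pigeonhole forces two integers of the same colour, which form a monochromatic 2-AP. Hence W(156, 2) = 157.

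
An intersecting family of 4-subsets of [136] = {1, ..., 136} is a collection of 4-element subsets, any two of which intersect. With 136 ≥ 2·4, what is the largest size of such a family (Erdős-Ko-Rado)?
max |F| = C(135, 3) = 400995

Erdős-Ko-Rado (1961): when n ≥ 2k, max |F| = C(n−1, k−1). The bound is attained by the star {A : i ∈ A} for any fixed i ∈ [n]. Here C(136−1, 4−1) = C(135, 3) = 400995.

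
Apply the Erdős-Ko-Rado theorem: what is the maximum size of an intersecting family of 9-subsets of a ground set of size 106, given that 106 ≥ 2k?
max |F| = C(105, 8) = 278818865325

Erdős-Ko-Rado (1961): when n ≥ 2k, max |F| = C(n−1, k−1). The bound is attained by the star {A : i ∈ A} for any fixed i ∈ [n]. Here C(106−1, 9−1) = C(105, 8) = 278818865325.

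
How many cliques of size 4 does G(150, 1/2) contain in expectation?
E[# K_4] = C(150, 4) · (1/2)^C(4, 2) = 20260275 / 2^6 = 316566.796875

For each 4-subset S of vertices (there are C(150, 4) = 20260275 such S), let X_S = 1 if S induces a K_4 (all C(4, 2) = 6 edges present). Then P(X_S = 1) = (1/2)^6 = 1/64. By linearity of expectation, E[# K_4] = C(150, 4) · (1/2)^6 = 20260275 / 64 = 316566.796875.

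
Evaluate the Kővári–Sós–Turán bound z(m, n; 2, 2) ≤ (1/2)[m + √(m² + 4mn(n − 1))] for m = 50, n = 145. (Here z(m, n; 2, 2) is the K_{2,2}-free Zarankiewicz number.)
z(50, 145; 2, 2) ≤ (1/2)[50 + √(50² + 4·50·145·144)] = (1/2)[50 + √4178500] = 1047.069

Kővári–Sós–Turán: let r_1, ..., r_50 be the row sums and z = Σ r_i the total number of 1s. Each pair of columns can share at most one row with both entries 1 (else a 2×2 all-ones block appears), so Σ_i C(r_i, 2) ≤ C(145, 2) = 10440. By convexity Σ_i C(r_i, 2) ≥ 50·C(z/50, 2) = z(z − 50)/(2·50), giving z² − 50z − 50·145·144 ≤ 0 and hence z ≤ (1/2)[50 + √(2500 + 4·1044000)] = (1/2)[50 + √4178500] ≈ (1/2)(50 + 2044.138) = 1047.069.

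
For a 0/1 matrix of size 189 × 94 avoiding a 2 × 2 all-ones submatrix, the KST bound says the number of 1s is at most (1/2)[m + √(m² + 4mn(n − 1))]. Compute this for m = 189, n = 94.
z(189, 94; 2, 2) ≤ (1/2)[189 + √(189² + 4·189·94·93)] = (1/2)[189 + √6644673] = 1383.3632

Kővári–Sós–Turán: let r_1, ..., r_189 be the row sums and z = Σ r_i the total number of 1s. Each pair of columns can share at most one row with both entries 1 (else a 2×2 all-ones block appears), so Σ_i C(r_i, 2) ≤ C(94, 2) = 4371. By convexity Σ_i C(r_i, 2) ≥ 189·C(z/189, 2) = z(z − 189)/(2·189), giving z² − 189z − 189·94·93 ≤ 0 and hence z ≤ (1/2)[189 + √(35721 + 4·1652238)] = (1/2)[189 + √6644673] ≈ (1/2)(189 + 2577.7263) = 1383.3632.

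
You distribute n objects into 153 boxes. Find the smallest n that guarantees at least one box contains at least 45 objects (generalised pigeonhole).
n = (45 − 1)·153 + 1 = 6733

By the generalised pigeonhole principle, to guarantee some box contains ≥ r objects we need more than (r − 1) · k objects total. Threshold: n = (r − 1) · k + 1. With r = 45 and k = 153: n = 44 · 153 + 1 = 6732 + 1 = 6733. For n = 6732 = 44 · 153, we can put exactly 44 objects in every box, avoiding 45 in any single one — so 6733 is tight.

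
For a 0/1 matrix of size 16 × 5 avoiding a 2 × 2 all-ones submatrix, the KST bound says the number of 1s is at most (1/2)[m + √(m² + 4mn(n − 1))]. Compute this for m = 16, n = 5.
z(16, 5; 2, 2) ≤ (1/2)[16 + √(16² + 4·16·5·4)] = (1/2)[16 + √1536] = 27.5959

Kővári–Sós–Turán: let r_1, ..., r_16 be the row sums and z = Σ r_i the total number of 1s. Each pair of columns can share at most one row with both entries 1 (else a 2×2 all-ones block appears), so Σ_i C(r_i, 2) ≤ C(5, 2) = 10. By convexity Σ_i C(r_i, 2) ≥ 16·C(z/16, 2) = z(z − 16)/(2·16), giving z² − 16z − 16·5·4 ≤ 0 and hence z ≤ (1/2)[16 + √(256 + 4·320)] = (1/2)[16 + √1536] ≈ (1/2)(16 + 39.1918) = 27.5959.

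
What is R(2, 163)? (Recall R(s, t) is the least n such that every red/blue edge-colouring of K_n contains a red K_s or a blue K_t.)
R(2, 163) = 163

R(2, k) = k for all k ≥ 2: in a 2-colouring of K_k, either some edge is red (a red K_2) or all edges are blue (a blue K_k). And K_{162} coloured all-blue has no blue K_163, so R(2, 163) > 162. Hence R(2, 163) = 163.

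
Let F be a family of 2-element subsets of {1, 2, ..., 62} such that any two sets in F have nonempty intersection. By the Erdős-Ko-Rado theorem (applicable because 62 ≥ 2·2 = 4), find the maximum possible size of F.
max |F| = C(61, 1) = 61

Erdős-Ko-Rado (1961): when n ≥ 2k, max |F| = C(n−1, k−1). The bound is attained by the star {A : i ∈ A} for any fixed i ∈ [n]. Here C(62−1, 2−1) = C(61, 1) = 61.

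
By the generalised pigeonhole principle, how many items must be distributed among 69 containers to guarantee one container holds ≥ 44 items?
n = (44 − 1)·69 + 1 = 2968

By the generalised pigeonhole principle, to guarantee some box contains ≥ r objects we need more than (r − 1) · k objects total. Threshold: n = (r − 1) · k + 1. With r = 44 and k = 69: n = 43 · 69 + 1 = 2967 + 1 = 2968. For n = 2967 = 43 · 69, we can put exactly 43 objects in every box, avoiding 44 in any single one — so 2968 is tight.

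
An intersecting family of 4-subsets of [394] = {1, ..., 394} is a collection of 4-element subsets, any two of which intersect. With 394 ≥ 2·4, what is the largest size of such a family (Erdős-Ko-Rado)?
max |F| = C(393, 3) = 10039316

The Erdős-Ko-Rado theorem states: for n ≥ 2k, an intersecting family of k-subsets of an n-element set has size at most C(n − 1, k − 1), with equality for 'star' families {A ⊆ [n] : |A| = k, i ∈ A} (fix an element i). For n = 394, k = 4: C(393, 3) = 10039316.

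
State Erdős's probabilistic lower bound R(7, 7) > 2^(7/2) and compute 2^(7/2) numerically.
2^(7/2) = 11.3137; so R(7, 7) > 11.3137

Colour each edge of K_n uniformly at random with red/blue. The expected number of monochromatic K_7 is C(n, 7) · 2 · 2^(−C(7,2)). If C(n, 7) · 2^(1 − C(7,2)) < 1, then with positive probability no monochromatic K_7 exists, so R(7, 7) > n. The standard estimate C(n, 7) ≤ n^7/7! shows this inequality holds whenever n ≤ 2^(7/2) (since 7! · 2^(C(7,2) − 1) > 2^(7^2/2) ≥ n^7). Hence R(7, 7) > 2^(7/2) = 11.3137.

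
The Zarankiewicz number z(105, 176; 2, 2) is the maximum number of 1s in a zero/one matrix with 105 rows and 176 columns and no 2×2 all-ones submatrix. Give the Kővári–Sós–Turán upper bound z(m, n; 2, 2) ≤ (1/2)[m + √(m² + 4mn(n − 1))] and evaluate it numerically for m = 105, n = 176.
z(105, 176; 2, 2) ≤ (1/2)[105 + √(105² + 4·105·176·175)] = (1/2)[105 + √12947025] = 1851.5987

Kővári–Sós–Turán: let r_1, ..., r_105 be the row sums and z = Σ r_i the total number of 1s. Each pair of columns can share at most one row with both entries 1 (else a 2×2 all-ones block appears), so Σ_i C(r_i, 2) ≤ C(176, 2) = 15400. By convexity Σ_i C(r_i, 2) ≥ 105·C(z/105, 2) = z(z − 105)/(2·105), giving z² − 105z − 105·176·175 ≤ 0 and hence z ≤ (1/2)[105 + √(11025 + 4·3234000)] = (1/2)[105 + √12947025] ≈ (1/2)(105 + 3598.1975) = 1851.5987.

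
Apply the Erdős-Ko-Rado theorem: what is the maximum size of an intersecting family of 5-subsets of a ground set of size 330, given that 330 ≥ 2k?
max |F| = C(329, 4) = 479318126

The Erdős-Ko-Rado theorem states: for n ≥ 2k, an intersecting family of k-subsets of an n-element set has size at most C(n − 1, k − 1), with equality for 'star' families {A ⊆ [n] : |A| = k, i ∈ A} (fix an element i). For n = 330, k = 5: C(329, 4) = 479318126.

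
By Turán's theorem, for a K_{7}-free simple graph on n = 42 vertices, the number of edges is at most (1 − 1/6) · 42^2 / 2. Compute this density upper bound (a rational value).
Turán density bound = (5/6) · 42^2/2 = 735

Turán's theorem: ex(n, K_{r+1}) is achieved by the complete r-partite Turán graph T(n, r) with parts as balanced as possible, and is at most (1 − 1/r) · n^2/2. For r = 6, n = 42: the density bound is (5/6) · 1764/2 = 735. Since 6 ∣ 42, the Turán graph T(42, 6) has parts of equal size 7, and its edge count e(T(42, 6)) = 735 attains the density bound exactly.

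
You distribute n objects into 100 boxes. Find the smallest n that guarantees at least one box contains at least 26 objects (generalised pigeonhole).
n = (26 − 1)·100 + 1 = 2501

By the generalised pigeonhole principle, to guarantee some box contains ≥ r objects we need more than (r − 1) · k objects total. Threshold: n = (r − 1) · k + 1. With r = 26 and k = 100: n = 25 · 100 + 1 = 2500 + 1 = 2501. For n = 2500 = 25 · 100, we can put exactly 25 objects in every box, avoiding 26 in any single one — so 2501 is tight.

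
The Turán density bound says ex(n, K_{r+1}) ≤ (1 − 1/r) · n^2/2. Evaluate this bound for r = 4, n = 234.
Turán density bound = (3/4) · 234^2/2 = 41067/2 ≈ 20533.5

Turán's theorem: ex(n, K_{r+1}) is achieved by the complete r-partite Turán graph T(n, r) with parts as balanced as possible, and is at most (1 − 1/r) · n^2/2. For r = 4, n = 234: the density bound is (3/4) · 54756/2 = 41067/2 ≈ 20533.5. The integer-valued extremum is e(T(234, 4)) = 20533, which is strictly less than the density bound 41067/2 since 4 ∤ 234 (the parts of T(234, 4) cannot all be equal).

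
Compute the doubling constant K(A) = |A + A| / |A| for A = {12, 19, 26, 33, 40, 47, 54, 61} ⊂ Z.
K = |A + A| / |A| = 15/8

Enumerate A + A = {a + b : a, b ∈ A}. With |A| = 8, there are |A|^2 = 64 ordered sum pairs; collecting distinct values, A + A = {24, 31, 38, 45, 52, 59, 66, 73, 80, 87, 94, 101, 108, 115, 122}, so |A + A| = 15. Thus K = 15/8. Here |A + A| = 2|A| − 1 = 15, the minimum possible — so K = 15/8 is minimal, which holds iff A is an arithmetic progression.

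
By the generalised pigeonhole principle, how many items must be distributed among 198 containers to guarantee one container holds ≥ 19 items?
n = (19 − 1)·198 + 1 = 3565

By the generalised pigeonhole principle, to guarantee some box contains ≥ r objects we need more than (r − 1) · k objects total. Threshold: n = (r − 1) · k + 1. With r = 19 and k = 198: n = 18 · 198 + 1 = 3564 + 1 = 3565. For n = 3564 = 18 · 198, we can put exactly 18 objects in every box, avoiding 19 in any single one — so 3565 is tight.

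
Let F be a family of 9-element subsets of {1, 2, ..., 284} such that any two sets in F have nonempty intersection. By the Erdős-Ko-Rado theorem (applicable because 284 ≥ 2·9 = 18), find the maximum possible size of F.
max |F| = C(283, 8) = 923458157336331

The Erdős-Ko-Rado theorem states: for n ≥ 2k, an intersecting family of k-subsets of an n-element set has size at most C(n − 1, k − 1), with equality for 'star' families {A ⊆ [n] : |A| = k, i ∈ A} (fix an element i). For n = 284, k = 9: C(283, 8) = 923458157336331.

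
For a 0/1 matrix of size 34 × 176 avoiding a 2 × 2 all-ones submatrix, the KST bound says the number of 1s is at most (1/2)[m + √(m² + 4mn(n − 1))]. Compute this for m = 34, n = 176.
z(34, 176; 2, 2) ≤ (1/2)[34 + √(34² + 4·34·176·175)] = (1/2)[34 + √4189956] = 1040.4691

Kővári–Sós–Turán: let r_1, ..., r_34 be the row sums and z = Σ r_i the total number of 1s. Each pair of columns can share at most one row with both entries 1 (else a 2×2 all-ones block appears), so Σ_i C(r_i, 2) ≤ C(176, 2) = 15400. By convexity Σ_i C(r_i, 2) ≥ 34·C(z/34, 2) = z(z − 34)/(2·34), giving z² − 34z − 34·176·175 ≤ 0 and hence z ≤ (1/2)[34 + √(1156 + 4·1047200)] = (1/2)[34 + √4189956] ≈ (1/2)(34 + 2046.9382) = 1040.4691.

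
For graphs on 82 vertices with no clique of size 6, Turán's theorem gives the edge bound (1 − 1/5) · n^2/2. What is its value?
Turán density bound = (4/5) · 82^2/2 = 13448/5 ≈ 2689.6

Turán's theorem: ex(n, K_{r+1}) is achieved by the complete r-partite Turán graph T(n, r) with parts as balanced as possible, and is at most (1 − 1/r) · n^2/2. For r = 5, n = 82: the density bound is (4/5) · 6724/2 = 13448/5 ≈ 2689.6. The integer-valued extremum is e(T(82, 5)) = 2689, which is strictly less than the density bound 13448/5 since 5 ∤ 82 (the parts of T(82, 5) cannot all be equal).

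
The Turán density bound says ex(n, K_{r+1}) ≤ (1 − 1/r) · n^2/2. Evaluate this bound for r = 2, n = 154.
Turán density bound = (1/2) · 154^2/2 = 5929

Turán's theorem: ex(n, K_{r+1}) is achieved by the complete r-partite Turán graph T(n, r) with parts as balanced as possible, and is at most (1 − 1/r) · n^2/2. For r = 2, n = 154: the density bound is (1/2) · 23716/2 = 5929. Since 2 ∣ 154, the Turán graph T(154, 2) has parts of equal size 77, and its edge count e(T(154, 2)) = 5929 attains the density bound exactly.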